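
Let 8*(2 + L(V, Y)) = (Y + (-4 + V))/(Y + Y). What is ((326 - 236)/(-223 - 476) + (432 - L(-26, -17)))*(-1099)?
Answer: -30207194227/63376 ≈ -4.7663e+5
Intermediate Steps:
L(V, Y) = -2 + (-4 + V + Y)/(16*Y) (L(V, Y) = -2 + ((Y + (-4 + V))/(Y + Y))/8 = -2 + ((-4 + V + Y)/((2*Y)))/8 = -2 + ((-4 + V + Y)*(1/(2*Y)))/8 = -2 + ((-4 + V + Y)/(2*Y))/8 = -2 + (-4 + V + Y)/(16*Y))
((326 - 236)/(-223 - 476) + (432 - L(-26, -17)))*(-1099) = ((326 - 236)/(-223 - 476) + (432 - (-4 - 26 - 31*(-17))/(16*(-17))))*(-1099) = (90/(-699) + (432 - (-1)*(-4 - 26 + 527)/(16*17)))*(-1099) = (90*(-1/699) + (432 - (-1)*497/(16*17)))*(-1099) = (-30/233 + (432 - 1*(-497/272)))*(-1099) = (-30/233 + (432 + 497/272))*(-1099) = (-30/233 + 118001/272)*(-1099) = (27486073/63376)*(-1099) = -30207194227/63376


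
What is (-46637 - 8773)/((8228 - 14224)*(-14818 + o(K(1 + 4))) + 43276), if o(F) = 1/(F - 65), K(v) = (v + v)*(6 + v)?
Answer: -1246725/2000067092 ≈ -0.00062334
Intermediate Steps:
K(v) = 2*v*(6 + v) (K(v) = (2*v)*(6 + v) = 2*v*(6 + v))
o(F) = 1/(-65 + F)
(-46637 - 8773)/((8228 - 14224)*(-14818 + o(K(1 + 4))) + 43276) = (-46637 - 8773)/((8228 - 14224)*(-14818 + 1/(-65 + 2*(1 + 4)*(6 + (1 + 4)))) + 43276) = -55410/(-5996*(-14818 + 1/(-65 + 2*5*(6 + 5))) + 43276) = -55410/(-5996*(-14818 + 1/(-65 + 2*5*11)) + 43276) = -55410/(-5996*(-14818 + 1/(-65 + 110)) + 43276) = -55410/(-5996*(-14818 + 1/45) + 43276) = -55410/(-5996*(-666809/45) + 43276) = -55410/(3998186764/45 + 43276) = -55410/4000134184/45 = -55410*45/4000134184 = -1246725/2000067092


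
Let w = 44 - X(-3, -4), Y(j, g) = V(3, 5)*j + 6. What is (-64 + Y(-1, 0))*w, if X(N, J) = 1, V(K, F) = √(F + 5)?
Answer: -2494 - 43*√10 ≈ -2630.0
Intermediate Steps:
V(K, F) = √(5 + F)
Y(j, g) = 6 + j*√10 (Y(j, g) = √(5 + 5)*j + 6 = √10*j + 6 = j*√10 + 6 = 6 + j*√10)
w = 43 (w = 44 - 1*1 = 44 - 1 = 43)
(-64 + Y(-1, 0))*w = (-64 + (6 - √10))*43 = (-58 - √10)*43 = -2494 - 43*√10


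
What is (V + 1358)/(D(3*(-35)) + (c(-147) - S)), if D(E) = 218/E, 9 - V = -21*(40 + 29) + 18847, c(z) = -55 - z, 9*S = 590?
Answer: -5049765/7676 ≈ -657.86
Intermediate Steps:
S = 590/9 (S = (⅑)*590 = 590/9 ≈ 65.556)
V = -17389 (V = 9 - (-21*(40 + 29) + 18847) = 9 - (-21*69 + 18847) = 9 - (-1449 + 18847) = 9 - 1*17398 = 9 - 17398 = -17389)
(V + 1358)/(D(3*(-35)) + (c(-147) - S)) = (-17389 + 1358)/(218/((3*(-35))) + ((-55 - 1*(-147)) - 1*590/9)) = -16031/(218/(-105) + ((-55 + 147) - 590/9)) = -16031/(218*(-1/105) + (92 - 590/9)) = -16031/(-218/105 + 238/9) = -16031/7676/315 = -16031*315/7676 = -5049765/7676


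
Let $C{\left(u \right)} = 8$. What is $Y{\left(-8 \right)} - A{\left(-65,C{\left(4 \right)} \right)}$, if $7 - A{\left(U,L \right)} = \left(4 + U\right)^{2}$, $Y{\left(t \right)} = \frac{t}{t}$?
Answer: $3715$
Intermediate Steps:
$Y{\left(t \right)} = 1$
$A{\left(U,L \right)} = 7 - \left(4 + U\right)^{2}$
$Y{\left(-8 \right)} - A{\left(-65,C{\left(4 \right)} \right)} = 1 - \left(7 - \left(4 - 65\right)^{2}\right) = 1 - \left(7 - \left(-61\right)^{2}\right) = 1 - \left(7 - 3721\right) = 1 - -3714 = 1 + 3714 = 3715$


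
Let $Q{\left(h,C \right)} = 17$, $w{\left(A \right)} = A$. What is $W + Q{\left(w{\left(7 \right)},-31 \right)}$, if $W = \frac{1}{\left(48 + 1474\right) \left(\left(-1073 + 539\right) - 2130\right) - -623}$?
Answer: $\frac{68917744}{4053985} \approx 17.0$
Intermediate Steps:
$W = - \frac{1}{4053985}$ ($W = \frac{1}{1522 \left(-534 - 2130\right) + 623} = \frac{1}{1522 \left(-2664\right) + 623} = \frac{1}{-4054608 + 623} = \frac{1}{-4053985} = - \frac{1}{4053985} \approx -2.4667 \cdot 10^{-7}$)
$W + Q{\left(w{\left(7 \right)},-31 \right)} = - \frac{1}{4053985} + 17 = \frac{68917744}{4053985}$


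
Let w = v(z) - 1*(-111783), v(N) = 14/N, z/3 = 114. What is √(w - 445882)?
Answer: I*√1085487518/57 ≈ 578.01*I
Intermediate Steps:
z = 342 (z = 3*114 = 342)
w = 19114900/171 (w = 14/342 - 1*(-111783) = 14*(1/342) + 111783 = 7/171 + 111783 = 19114900/171 ≈ 1.1178e+5)
√(w - 445882) = √(19114900/171 - 445882) = √(-57130922/171) = I*√1085487518/57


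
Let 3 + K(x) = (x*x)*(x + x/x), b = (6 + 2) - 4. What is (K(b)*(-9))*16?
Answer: -11088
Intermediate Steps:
b = 4 (b = 8 - 4 = 4)
K(x) = -3 + x²*(1 + x) (K(x) = -3 + (x*x)*(x + x/x) = -3 + x²*(x + 1) = -3 + x²*(1 + x))
(K(b)*(-9))*16 = ((-3 + 4² + 4³)*(-9))*16 = ((-3 + 16 + 64)*(-9))*16 = (77*(-9))*16 = -693*16 = -11088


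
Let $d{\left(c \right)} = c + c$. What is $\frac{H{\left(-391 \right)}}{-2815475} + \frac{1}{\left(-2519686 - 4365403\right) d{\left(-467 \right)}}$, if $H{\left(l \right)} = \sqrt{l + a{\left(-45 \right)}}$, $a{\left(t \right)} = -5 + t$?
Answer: $\frac{1}{6430673126} - \frac{21 i}{2815475} \approx 1.555 \cdot 10^{-10} - 7.4588 \cdot 10^{-6} i$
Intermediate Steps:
$H{\left(l \right)} = \sqrt{-50 + l}$ ($H{\left(l \right)} = \sqrt{l - 50} = \sqrt{-50 + l}$)
$d{\left(c \right)} = 2 c$
$\frac{H{\left(-391 \right)}}{-2815475} + \frac{1}{\left(-2519686 - 4365403\right) d{\left(-467 \right)}} = \frac{\sqrt{-50 - 391}}{-2815475} + \frac{1}{\left(-2519686 - 4365403\right) 2 \left(-467\right)} = \sqrt{-441} \left(- \frac{1}{2815475}\right) + \frac{1}{\left(-6885089\right) \left(-934\right)} = 21 i \left(- \frac{1}{2815475}\right) - - \frac{1}{6430673126} = - \frac{21 i}{2815475} + \frac{1}{6430673126} = \frac{1}{6430673126} - \frac{21 i}{2815475}$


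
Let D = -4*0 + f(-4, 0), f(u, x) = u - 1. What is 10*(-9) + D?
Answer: -95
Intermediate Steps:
f(u, x) = -1 + u
D = -5 (D = -4*0 + (-1 - 4) = 0 - 5 = -5)
10*(-9) + D = 10*(-9) - 5 = -90 - 5 = -95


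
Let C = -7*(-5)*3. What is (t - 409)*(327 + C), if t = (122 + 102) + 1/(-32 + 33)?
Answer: -79488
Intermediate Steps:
t = 225 (t = 224 + 1/1 = 224 + 1 = 225)
C = 105 (C = 35*3 = 105)
(t - 409)*(327 + C) = (225 - 409)*(327 + 105) = -184*432 = -79488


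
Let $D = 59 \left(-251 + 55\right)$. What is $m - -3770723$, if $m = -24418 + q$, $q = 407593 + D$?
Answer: $4142334$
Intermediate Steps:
$D = -11564$ ($D = 59 \left(-196\right) = -11564$)
$q = 396029$ ($q = 407593 - 11564 = 396029$)
$m = 371611$ ($m = -24418 + 396029 = 371611$)
$m - -3770723 = 371611 - -3770723 = 371611 + 3770723 = 4142334$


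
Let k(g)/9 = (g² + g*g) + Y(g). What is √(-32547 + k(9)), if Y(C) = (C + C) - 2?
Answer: I*√30945 ≈ 175.91*I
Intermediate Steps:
Y(C) = -2 + 2*C (Y(C) = 2*C - 2 = -2 + 2*C)
k(g) = -18 + 18*g + 18*g² (k(g) = 9*((g² + g*g) + (-2 + 2*g)) = 9*((g² + g²) + (-2 + 2*g)) = 9*(2*g² + (-2 + 2*g)) = 9*(-2 + 2*g + 2*g²) = -18 + 18*g + 18*g²)
√(-32547 + k(9)) = √(-32547 + (-18 + 18*9 + 18*9²)) = √(-32547 + (-18 + 162 + 18*81)) = √(-32547 + (-18 + 162 + 1458)) = √(-32547 + 1602) = √(-30945) = I*√30945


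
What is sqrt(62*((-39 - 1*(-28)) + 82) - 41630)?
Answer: 2*I*sqrt(9307) ≈ 192.95*I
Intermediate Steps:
sqrt(62*((-39 - 1*(-28)) + 82) - 41630) = sqrt(62*((-39 + 28) + 82) - 41630) = sqrt(62*(-11 + 82) - 41630) = sqrt(62*71 - 41630) = sqrt(4402 - 41630) = sqrt(-37228) = 2*I*sqrt(9307)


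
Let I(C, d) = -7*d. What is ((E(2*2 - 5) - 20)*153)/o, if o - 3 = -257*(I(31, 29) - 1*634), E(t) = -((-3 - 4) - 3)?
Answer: -255/35852 ≈ -0.0071126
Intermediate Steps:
E(t) = 10 (E(t) = -(-7 - 3) = -1*(-10) = 10)
o = 215112 (o = 3 - 257*(-7*29 - 1*634) = 3 - 257*(-203 - 634) = 3 - 257*(-837) = 3 + 215109 = 215112)
((E(2*2 - 5) - 20)*153)/o = ((10 - 20)*153)/215112 = -10*153*(1/215112) = -1530*1/215112 = -255/35852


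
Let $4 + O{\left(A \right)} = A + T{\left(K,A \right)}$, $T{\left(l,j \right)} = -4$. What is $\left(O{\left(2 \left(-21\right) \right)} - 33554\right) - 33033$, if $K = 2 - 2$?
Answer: $-66637$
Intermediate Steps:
$K = 0$ ($K = 2 - 2 = 0$)
$O{\left(A \right)} = -8 + A$ ($O{\left(A \right)} = -4 + \left(A - 4\right) = -4 + \left(-4 + A\right) = -8 + A$)
$\left(O{\left(2 \left(-21\right) \right)} - 33554\right) - 33033 = \left(\left(-8 + 2 \left(-21\right)\right) - 33554\right) - 33033 = \left(\left(-8 - 42\right) - 33554\right) - 33033 = \left(-50 - 33554\right) - 33033 = -33604 - 33033 = -66637$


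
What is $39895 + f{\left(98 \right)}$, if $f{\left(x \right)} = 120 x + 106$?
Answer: $51761$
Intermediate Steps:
$f{\left(x \right)} = 106 + 120 x$
$39895 + f{\left(98 \right)} = 39895 + \left(106 + 120 \cdot 98\right) = 39895 + \left(106 + 11760\right) = 39895 + 11866 = 51761$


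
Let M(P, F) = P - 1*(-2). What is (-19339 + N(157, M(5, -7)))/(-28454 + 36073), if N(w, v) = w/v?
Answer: -135216/53333 ≈ -2.5353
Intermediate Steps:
M(P, F) = 2 + P (M(P, F) = P + 2 = 2 + P)
(-19339 + N(157, M(5, -7)))/(-28454 + 36073) = (-19339 + 157/(2 + 5))/(-28454 + 36073) = (-19339 + 157/7)/7619 = (-19339 + 157*(⅐))*(1/7619) = (-19339 + 157/7)*(1/7619) = -135216/7*1/7619 = -135216/53333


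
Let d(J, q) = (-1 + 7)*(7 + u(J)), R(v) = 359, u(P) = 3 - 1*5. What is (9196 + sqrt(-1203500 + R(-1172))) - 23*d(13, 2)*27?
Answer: -9434 + I*sqrt(1203141) ≈ -9434.0 + 1096.9*I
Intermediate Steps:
u(P) = -2 (u(P) = 3 - 5 = -2)
d(J, q) = 30 (d(J, q) = (-1 + 7)*(7 - 2) = 6*5 = 30)
(9196 + sqrt(-1203500 + R(-1172))) - 23*d(13, 2)*27 = (9196 + sqrt(-1203500 + 359)) - 23*30*27 = (9196 + sqrt(-1203141)) - 690*27 = (9196 + I*sqrt(1203141)) - 18630 = -9434 + I*sqrt(1203141)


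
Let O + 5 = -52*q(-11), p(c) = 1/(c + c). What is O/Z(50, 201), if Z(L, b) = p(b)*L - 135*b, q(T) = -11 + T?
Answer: -13467/320830 ≈ -0.041975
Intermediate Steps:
p(c) = 1/(2*c)
O = 1139 (O = -5 - 52*(-11 - 11) = -5 - 52*(-22) = -5 + 1144 = 1139)
Z(L, b) = -135*b + L/(2*b) (Z(L, b) = (1/(2*b))*L - 135*b = L/(2*b) - 135*b = -135*b + L/(2*b))
O/Z(50, 201) = 1139/(-135*201 + (½)*50/201) = 1139/(-27135 + (½)*50*(1/201)) = 1139/(-27135 + 25/201) = 1139/(-5454110/201) = 1139*(-201/5454110) = -13467/320830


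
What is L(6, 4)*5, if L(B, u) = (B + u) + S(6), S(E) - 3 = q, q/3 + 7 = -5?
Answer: -115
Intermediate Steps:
q = -36 (q = -21 + 3*(-5) = -21 - 15 = -36)
S(E) = -33 (S(E) = 3 - 36 = -33)
L(B, u) = -33 + B + u (L(B, u) = (B + u) - 33 = -33 + B + u)
L(6, 4)*5 = (-33 + 6 + 4)*5 = -23*5 = -115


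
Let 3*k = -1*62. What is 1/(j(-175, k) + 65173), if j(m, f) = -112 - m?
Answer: 1/65236 ≈ 1.5329e-5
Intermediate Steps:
k = -62/3 (k = (-1*62)/3 = (⅓)*(-62) = -62/3 ≈ -20.667)
1/(j(-175, k) + 65173) = 1/((-112 - 1*(-175)) + 65173) = 1/((-112 + 175) + 65173) = 1/(63 + 65173) = 1/65236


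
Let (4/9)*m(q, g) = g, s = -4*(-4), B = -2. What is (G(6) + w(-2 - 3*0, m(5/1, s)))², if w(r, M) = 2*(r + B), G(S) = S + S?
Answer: 16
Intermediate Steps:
s = 16
G(S) = 2*S
m(q, g) = 9*g/4
w(r, M) = -4 + 2*r (w(r, M) = 2*(r - 2) = 2*(-2 + r) = -4 + 2*r)
(G(6) + w(-2 - 3*0, m(5/1, s)))² = (2*6 + (-4 + 2*(-2 - 3*0)))² = (12 + (-4 + 2*(-2 + 0)))² = (12 + (-4 + 2*(-2)))² = (12 + (-4 - 4))² = (12 - 8)² = 4² = 16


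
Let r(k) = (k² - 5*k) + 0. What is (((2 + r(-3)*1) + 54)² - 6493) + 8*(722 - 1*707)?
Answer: 27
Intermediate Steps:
r(k) = k² - 5*k
(((2 + r(-3)*1) + 54)² - 6493) + 8*(722 - 1*707) = (((2 - 3*(-5 - 3)*1) + 54)² - 6493) + 8*(722 - 1*707) = (((2 - 3*(-8)*1) + 54)² - 6493) + 8*(722 - 707) = (((2 + 24*1) + 54)² - 6493) + 8*15 = (((2 + 24) + 54)² - 6493) + 120 = ((26 + 54)² - 6493) + 120 = (80² - 6493) + 120 = (6400 - 6493) + 120 = -93 + 120 = 27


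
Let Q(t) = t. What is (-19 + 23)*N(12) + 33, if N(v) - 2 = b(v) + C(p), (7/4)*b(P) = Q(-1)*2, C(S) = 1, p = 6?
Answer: 283/7 ≈ 40.429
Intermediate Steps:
b(P) = -8/7 (b(P) = 4*(-1*2)/7 = (4/7)*(-2) = -8/7)
N(v) = 13/7 (N(v) = 2 + (-8/7 + 1) = 2 - ⅐ = 13/7)
(-19 + 23)*N(12) + 33 = (-19 + 23)*(13/7) + 33 = 4*(13/7) + 33 = 52/7 + 33 = 283/7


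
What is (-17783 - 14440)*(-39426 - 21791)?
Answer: 1972595391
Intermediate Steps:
(-17783 - 14440)*(-39426 - 21791) = -32223*(-61217) = 1972595391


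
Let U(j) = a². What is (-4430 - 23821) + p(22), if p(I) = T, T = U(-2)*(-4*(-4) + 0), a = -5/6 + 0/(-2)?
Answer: -254159/9 ≈ -28240.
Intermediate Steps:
a = -⅚ (a = -5*⅙ + 0*(-½) = -⅚ + 0 = -⅚ ≈ -0.83333)
U(j) = 25/36 (U(j) = (-⅚)² = 25/36)
T = 100/9 (T = 25*(-4*(-4) + 0)/36 = 25*(16 + 0)/36 = (25/36)*16 = 100/9 ≈ 11.111)
p(I) = 100/9
(-4430 - 23821) + p(22) = (-4430 - 23821) + 100/9 = -28251 + 100/9 = -254159/9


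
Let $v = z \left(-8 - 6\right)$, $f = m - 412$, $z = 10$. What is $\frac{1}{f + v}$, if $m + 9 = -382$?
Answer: $- \frac{1}{943} \approx -0.0010604$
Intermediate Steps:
$m = -391$ ($m = -9 - 382 = -391$)
$f = -803$ ($f = -391 - 412 = -803$)
$v = -140$ ($v = 10 \left(-8 - 6\right) = 10 \left(-14\right) = -140$)
$\frac{1}{f + v} = \frac{1}{-803 - 140} = \frac{1}{-943} = - \frac{1}{943}$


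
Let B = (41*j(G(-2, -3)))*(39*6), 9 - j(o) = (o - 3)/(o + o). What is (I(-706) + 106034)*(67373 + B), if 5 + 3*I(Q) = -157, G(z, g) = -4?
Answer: 15401464015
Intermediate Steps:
j(o) = 9 - (-3 + o)/(2*o) (j(o) = 9 - (o - 3)/(o + o) = 9 - (-3 + o)/(2*o))
I(Q) = -54 (I(Q) = -5/3 + (1/3)*(-157) = -5/3 - 157/3 = -54)
B = 311805/4 (B = (41*((1/2)*(3 + 17*(-4))/(-4)))*(39*6) = (41*((1/2)*(-1/4)*(3 - 68)))*234 = (41*((1/2)*(-1/4)*(-65)))*234 = (41*(65/8))*234 = (2665/8)*234 = 311805/4 ≈ 77951.)
(I(-706) + 106034)*(67373 + B) = (-54 + 106034)*(67373 + 311805/4) = 105980*(581297/4) = 15401464015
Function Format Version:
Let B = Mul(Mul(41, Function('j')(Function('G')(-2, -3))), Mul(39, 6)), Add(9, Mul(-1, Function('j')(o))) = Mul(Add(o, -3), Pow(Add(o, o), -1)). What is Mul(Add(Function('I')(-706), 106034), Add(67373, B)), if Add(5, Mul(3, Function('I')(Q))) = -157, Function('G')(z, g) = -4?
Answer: 15401464015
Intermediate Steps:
Function('j')(o) = Add(9, Mul(Rational(-1, 2), Pow(o, -1), Add(-3, o))) (Function('j')(o) = Add(9, Mul(-1, Mul(Add(o, -3), Pow(Add(o, o), -1)))) = Add(9, Mul(-1, Mul(Add(-3, o), Pow(Mul(2, o), -1)))) = Add(9, Mul(-1, Mul(Add(-3, o), Mul(Rational(1, 2), Pow(o, -1))))) = Add(9, Mul(-1, Mul(Rational(1, 2), Pow(o, -1), Add(-3, o)))) = Add(9, Mul(Rational(-1, 2), Pow(o, -1), Add(-3, o))))
Function('I')(Q) = -54 (Function('I')(Q) = Add(Rational(-5, 3), Mul(Rational(1, 3), -157)) = Add(Rational(-5, 3), Rational(-157, 3)) = -54)
B = Rational(311805, 4) (B = Mul(Mul(41, Mul(Rational(1, 2), Pow(-4, -1), Add(3, Mul(17, -4)))), Mul(39, 6)) = Mul(Mul(41, Mul(Rational(1, 2), Rational(-1, 4), Add(3, -68))), 234) = Mul(Mul(41, Mul(Rational(1, 2), Rational(-1, 4), -65)), 234) = Mul(Mul(41, Rational(65, 8)), 234) = Mul(Rational(2665, 8), 234) = Rational(311805, 4) ≈ 77951.)
Mul(Add(Function('I')(-706), 106034), Add(67373, B)) = Mul(Add(-54, 106034), Add(67373, Rational(311805, 4))) = Mul(105980, Rational(581297, 4)) = 15401464015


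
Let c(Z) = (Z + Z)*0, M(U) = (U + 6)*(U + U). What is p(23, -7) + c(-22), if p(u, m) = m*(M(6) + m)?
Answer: -959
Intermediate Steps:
M(U) = 2*U*(6 + U) (M(U) = (6 + U)*(2*U) = 2*U*(6 + U))
p(u, m) = m*(144 + m) (p(u, m) = m*(2*6*(6 + 6) + m) = m*(2*6*12 + m) = m*(144 + m))
c(Z) = 0 (c(Z) = (2*Z)*0 = 0)
p(23, -7) + c(-22) = -7*(144 - 7) + 0 = -7*137 + 0 = -959 + 0 = -959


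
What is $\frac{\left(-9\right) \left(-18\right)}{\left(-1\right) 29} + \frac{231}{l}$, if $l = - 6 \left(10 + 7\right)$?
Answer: $- \frac{7741}{986} \approx -7.8509$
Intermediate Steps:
$l = -102$ ($l = \left(-6\right) 17 = -102$)
$\frac{\left(-9\right) \left(-18\right)}{\left(-1\right) 29} + \frac{231}{l} = \frac{\left(-9\right) \left(-18\right)}{\left(-1\right) 29} + \frac{231}{-102} = \frac{162}{-29} + 231 \left(- \frac{1}{102}\right) = 162 \left(- \frac{1}{29}\right) - \frac{77}{34} = - \frac{162}{29} - \frac{77}{34} = - \frac{7741}{986}$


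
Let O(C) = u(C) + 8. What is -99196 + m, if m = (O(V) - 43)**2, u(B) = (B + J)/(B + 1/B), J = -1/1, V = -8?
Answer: -414249891/4225 ≈ -98047.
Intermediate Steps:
J = -1 (J = -1*1 = -1)
u(B) = (-1 + B)/(B + 1/B) (u(B) = (B - 1)/(B + 1/B) = (-1 + B)/(B + 1/B))
O(C) = 8 + C*(-1 + C)/(1 + C**2) (O(C) = C*(-1 + C)/(1 + C**2) + 8 = 8 + C*(-1 + C)/(1 + C**2))
m = 4853209/4225 (m = ((8 - 1*(-8) + 9*(-8)**2)/(1 + (-8)**2) - 43)**2 = ((8 + 8 + 9*64)/(1 + 64) - 43)**2 = ((8 + 8 + 576)/65 - 43)**2 = ((1/65)*592 - 43)**2 = (592/65 - 43)**2 = (-2203/65)**2 = 4853209/4225 ≈ 1148.7)
-99196 + m = -99196 + 4853209/4225 = -414249891/4225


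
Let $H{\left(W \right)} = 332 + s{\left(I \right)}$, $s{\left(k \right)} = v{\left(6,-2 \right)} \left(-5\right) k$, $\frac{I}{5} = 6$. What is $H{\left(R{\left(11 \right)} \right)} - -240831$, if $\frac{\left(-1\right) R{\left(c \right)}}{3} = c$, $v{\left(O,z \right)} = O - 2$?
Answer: $240563$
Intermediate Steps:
$v{\left(O,z \right)} = -2 + O$
$I = 30$ ($I = 5 \cdot 6 = 30$)
$R{\left(c \right)} = - 3 c$
$s{\left(k \right)} = - 20 k$ ($s{\left(k \right)} = \left(-2 + 6\right) \left(-5\right) k = 4 \left(-5\right) k = - 20 k$)
$H{\left(W \right)} = -268$ ($H{\left(W \right)} = 332 - 600 = -268$)
$H{\left(R{\left(11 \right)} \right)} - -240831 = -268 - -240831 = -268 + 240831 = 240563$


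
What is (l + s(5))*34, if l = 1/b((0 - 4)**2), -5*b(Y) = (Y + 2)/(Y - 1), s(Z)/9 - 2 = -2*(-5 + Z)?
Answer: 1411/3 ≈ 470.33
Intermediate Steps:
s(Z) = 108 - 18*Z (s(Z) = 18 + 9*(-2*(-5 + Z)) = 18 + 9*(10 - 2*Z) = 18 + (90 - 18*Z) = 108 - 18*Z)
b(Y) = -(2 + Y)/(5*(-1 + Y)) (b(Y) = -(Y + 2)/(5*(Y - 1)) = -(2 + Y)/(5*(-1 + Y)))
l = -25/6 (l = 1/((-2 - (0 - 4)**2)/(5*(-1 + (0 - 4)**2))) = 1/((-2 - 1*(-4)**2)/(5*(-1 + (-4)**2))) = 1/((-2 - 1*16)/(5*(-1 + 16))) = 1/((1/5)*(-2 - 16)/15) = 1/((1/5)*(1/15)*(-18)) = 1/(-6/25) = -25/6 ≈ -4.1667)
(l + s(5))*34 = (-25/6 + (108 - 18*5))*34 = (-25/6 + (108 - 90))*34 = (-25/6 + 18)*34 = (83/6)*34 = 1411/3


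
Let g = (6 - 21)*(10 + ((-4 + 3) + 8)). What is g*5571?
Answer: -1420605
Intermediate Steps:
g = -255 (g = -15*(10 + (-1 + 8)) = -15*(10 + 7) = -15*17 = -255)
g*5571 = -255*5571 = -1420605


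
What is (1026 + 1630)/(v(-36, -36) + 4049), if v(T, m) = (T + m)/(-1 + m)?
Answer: 98272/149885 ≈ 0.65565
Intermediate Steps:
v(T, m) = (T + m)/(-1 + m)
(1026 + 1630)/(v(-36, -36) + 4049) = (1026 + 1630)/((-36 - 36)/(-1 - 36) + 4049) = 2656/(-72/(-37) + 4049) = 2656/(-1/37*(-72) + 4049) = 2656/(72/37 + 4049) = 2656/(149885/37) = 2656*(37/149885) = 98272/149885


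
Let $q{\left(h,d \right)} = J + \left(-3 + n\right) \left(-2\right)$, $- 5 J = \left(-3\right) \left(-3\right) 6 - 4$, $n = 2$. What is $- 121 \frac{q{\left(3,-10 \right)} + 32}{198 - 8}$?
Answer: $- \frac{1452}{95} \approx -15.284$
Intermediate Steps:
$J = -10$ ($J = - \frac{\left(-3\right) \left(-3\right) 6 - 4}{5} = - \frac{9 \cdot 6 - 4}{5} = - \frac{54 - 4}{5} = \left(- \frac{1}{5}\right) 50 = -10$)
$q{\left(h,d \right)} = -8$ ($q{\left(h,d \right)} = -10 + \left(-3 + 2\right) \left(-2\right) = -10 - -2 = -10 + 2 = -8$)
$- 121 \frac{q{\left(3,-10 \right)} + 32}{198 - 8} = - 121 \frac{-8 + 32}{198 - 8} = - 121 \cdot \frac{24}{190} = - 121 \cdot 24 \cdot \frac{1}{190} = \left(-121\right) \frac{12}{95} = - \frac{1452}{95}$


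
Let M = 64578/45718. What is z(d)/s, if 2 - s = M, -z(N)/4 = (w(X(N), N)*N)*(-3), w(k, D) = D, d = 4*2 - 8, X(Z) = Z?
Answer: 0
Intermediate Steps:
d = 0 (d = 8 - 8 = 0)
z(N) = 12*N**2 (z(N) = -4*N*N*(-3) = -4*N**2*(-3) = -(-12)*N**2 = 12*N**2)
M = 32289/22859 (M = 64578*(1/45718) = 32289/22859 ≈ 1.4125)
s = 13429/22859 (s = 2 - 1*32289/22859 = 2 - 32289/22859 = 13429/22859 ≈ 0.58747)
z(d)/s = (12*0**2)/(13429/22859) = (12*0)*(22859/13429) = 0*(22859/13429) = 0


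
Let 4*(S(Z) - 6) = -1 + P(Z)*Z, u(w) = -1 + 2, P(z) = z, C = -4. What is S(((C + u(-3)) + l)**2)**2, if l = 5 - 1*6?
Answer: 77841/16 ≈ 4865.1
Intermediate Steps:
u(w) = 1
l = -1 (l = 5 - 6 = -1)
S(Z) = 23/4 + Z**2/4 (S(Z) = 6 + (-1 + Z*Z)/4 = 6 + (-1 + Z**2)/4 = 6 + (-1/4 + Z**2/4) = 23/4 + Z**2/4)
S(((C + u(-3)) + l)**2)**2 = (23/4 + (((-4 + 1) - 1)**2)**2/4)**2 = (23/4 + ((-3 - 1)**2)**2/4)**2 = (23/4 + ((-4)**2)**2/4)**2 = (23/4 + (1/4)*16**2)**2 = (23/4 + (1/4)*256)**2 = (23/4 + 64)**2 = (279/4)**2 = 77841/16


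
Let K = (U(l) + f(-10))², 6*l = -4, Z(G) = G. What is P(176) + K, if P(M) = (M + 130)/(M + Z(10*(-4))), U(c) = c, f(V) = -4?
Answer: 865/36 ≈ 24.028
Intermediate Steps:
l = -⅔ (l = (⅙)*(-4) = -⅔ ≈ -0.66667)
P(M) = (130 + M)/(-40 + M) (P(M) = (M + 130)/(M + 10*(-4)) = (130 + M)/(M - 40) = (130 + M)/(-40 + M))
K = 196/9 (K = (-⅔ - 4)² = (-14/3)² = 196/9 ≈ 21.778)
P(176) + K = (130 + 176)/(-40 + 176) + 196/9 = 306/136 + 196/9 = (1/136)*306 + 196/9 = 9/4 + 196/9 = 865/36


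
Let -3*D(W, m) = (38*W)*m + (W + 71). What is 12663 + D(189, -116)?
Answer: 870841/3 ≈ 2.9028e+5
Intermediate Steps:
D(W, m) = -71/3 - W/3 - 38*W*m/3 (D(W, m) = -((38*W)*m + (W + 71))/3 = -(38*W*m + (71 + W))/3 = -(71 + W + 38*W*m)/3 = -71/3 - W/3 - 38*W*m/3)
12663 + D(189, -116) = 12663 + (-71/3 - ⅓*189 - 38/3*189*(-116)) = 12663 + (-71/3 - 63 + 277704) = 12663 + 832852/3 = 870841/3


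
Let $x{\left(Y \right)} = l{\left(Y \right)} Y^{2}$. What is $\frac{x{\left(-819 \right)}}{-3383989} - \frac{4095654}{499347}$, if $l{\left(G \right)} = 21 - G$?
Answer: $- \frac{2008240423538}{11495134389} \approx -174.7$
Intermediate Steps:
$x{\left(Y \right)} = Y^{2} \left(21 - Y\right)$ ($x{\left(Y \right)} = \left(21 - Y\right) Y^{2} = Y^{2} \left(21 - Y\right)$)
$\frac{x{\left(-819 \right)}}{-3383989} - \frac{4095654}{499347} = \frac{\left(-819\right)^{2} \left(21 - -819\right)}{-3383989} - \frac{4095654}{499347} = 670761 \left(21 + 819\right) \left(- \frac{1}{3383989}\right) - \frac{1365218}{166449} = 670761 \cdot 840 \left(- \frac{1}{3383989}\right) - \frac{1365218}{166449} = 563439240 \left(- \frac{1}{3383989}\right) - \frac{1365218}{166449} = - \frac{11498760}{69061} - \frac{1365218}{166449} = - \frac{2008240423538}{11495134389}$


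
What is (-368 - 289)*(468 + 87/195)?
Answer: -20004993/65 ≈ -3.0777e+5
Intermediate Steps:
(-368 - 289)*(468 + 87/195) = -657*(468 + 87*(1/195)) = -657*(468 + 29/65) = -657*30449/65 = -20004993/65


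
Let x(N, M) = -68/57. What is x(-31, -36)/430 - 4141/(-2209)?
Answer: 50672849/27071295 ≈ 1.8718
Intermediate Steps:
x(N, M) = -68/57 (x(N, M) = -68*1/57 = -68/57)
x(-31, -36)/430 - 4141/(-2209) = -68/57/430 - 4141/(-2209) = -68/57*1/430 - 4141*(-1/2209) = -34/12255 + 4141/2209 = 50672849/27071295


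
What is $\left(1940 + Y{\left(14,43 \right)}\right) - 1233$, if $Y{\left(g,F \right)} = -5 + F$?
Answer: $745$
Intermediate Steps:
$\left(1940 + Y{\left(14,43 \right)}\right) - 1233 = \left(1940 + \left(-5 + 43\right)\right) - 1233 = \left(1940 + 38\right) - 1233 = 1978 - 1233 = 745$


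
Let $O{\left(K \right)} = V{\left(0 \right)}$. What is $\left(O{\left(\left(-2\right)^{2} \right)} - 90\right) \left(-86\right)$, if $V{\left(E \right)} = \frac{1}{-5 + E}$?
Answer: $\frac{38786}{5} \approx 7757.2$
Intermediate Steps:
$O{\left(K \right)} = - \frac{1}{5}$ ($O{\left(K \right)} = \frac{1}{-5 + 0} = \frac{1}{-5} = - \frac{1}{5}$)
$\left(O{\left(\left(-2\right)^{2} \right)} - 90\right) \left(-86\right) = \left(- \frac{1}{5} - 90\right) \left(-86\right) = \left(- \frac{451}{5}\right) \left(-86\right) = \frac{38786}{5}$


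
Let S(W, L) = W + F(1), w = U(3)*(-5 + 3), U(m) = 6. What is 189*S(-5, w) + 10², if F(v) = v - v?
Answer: -845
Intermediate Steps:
F(v) = 0
w = -12 (w = 6*(-5 + 3) = 6*(-2) = -12)
S(W, L) = W (S(W, L) = W + 0 = W)
189*S(-5, w) + 10² = 189*(-5) + 10² = -945 + 100 = -845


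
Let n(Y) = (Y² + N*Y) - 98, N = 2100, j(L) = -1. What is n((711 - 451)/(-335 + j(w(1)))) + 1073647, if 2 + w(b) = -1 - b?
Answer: 7563499969/7056 ≈ 1.0719e+6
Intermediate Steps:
w(b) = -3 - b (w(b) = -2 + (-1 - b) = -3 - b)
n(Y) = -98 + Y² + 2100*Y (n(Y) = (Y² + 2100*Y) - 98 = -98 + Y² + 2100*Y)
n((711 - 451)/(-335 + j(w(1)))) + 1073647 = (-98 + ((711 - 451)/(-335 - 1))² + 2100*((711 - 451)/(-335 - 1))) + 1073647 = (-98 + (260/(-336))² + 2100*(260/(-336))) + 1073647 = (-98 + (260*(-1/336))² + 2100*(260*(-1/336))) + 1073647 = (-98 + (-65/84)² + 2100*(-65/84)) + 1073647 = (-98 + 4225/7056 - 1625) + 1073647 = -12153263/7056 + 1073647 = 7563499969/7056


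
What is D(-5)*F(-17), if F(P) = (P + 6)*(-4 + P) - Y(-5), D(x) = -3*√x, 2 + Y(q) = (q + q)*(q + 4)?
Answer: -669*I*√5 ≈ -1495.9*I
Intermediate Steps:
Y(q) = -2 + 2*q*(4 + q) (Y(q) = -2 + (q + q)*(q + 4) = -2 + (2*q)*(4 + q) = -2 + 2*q*(4 + q))
F(P) = -8 + (-4 + P)*(6 + P) (F(P) = (P + 6)*(-4 + P) - (-2 + 2*(-5)² + 8*(-5)) = (6 + P)*(-4 + P) - (-2 + 2*25 - 40) = (-4 + P)*(6 + P) - (-2 + 50 - 40) = (-4 + P)*(6 + P) - 1*8 = (-4 + P)*(6 + P) - 8 = -8 + (-4 + P)*(6 + P))
D(-5)*F(-17) = (-3*I*√5)*(-32 + (-17)² + 2*(-17)) = (-3*I*√5)*(-32 + 289 - 34) = -3*I*√5*223 = -669*I*√5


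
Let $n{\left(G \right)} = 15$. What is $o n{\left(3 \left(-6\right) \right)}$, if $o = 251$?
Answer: $3765$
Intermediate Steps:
$o n{\left(3 \left(-6\right) \right)} = 251 \cdot 15 = 3765$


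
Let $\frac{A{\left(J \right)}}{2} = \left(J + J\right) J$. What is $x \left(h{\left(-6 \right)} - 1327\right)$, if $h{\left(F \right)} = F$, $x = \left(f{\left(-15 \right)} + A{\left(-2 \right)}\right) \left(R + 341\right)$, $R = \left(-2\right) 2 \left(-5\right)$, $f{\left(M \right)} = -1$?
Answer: $-7218195$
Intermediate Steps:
$A{\left(J \right)} = 4 J^{2}$ ($A{\left(J \right)} = 2 \left(J + J\right) J = 2 \cdot 2 J J = 2 \cdot 2 J^{2} = 4 J^{2}$)
$R = 20$ ($R = \left(-4\right) \left(-5\right) = 20$)
$x = 5415$ ($x = \left(-1 + 4 \left(-2\right)^{2}\right) \left(20 + 341\right) = \left(-1 + 4 \cdot 4\right) 361 = \left(-1 + 16\right) 361 = 15 \cdot 361 = 5415$)
$x \left(h{\left(-6 \right)} - 1327\right) = 5415 \left(-6 - 1327\right) = 5415 \left(-1333\right) = -7218195$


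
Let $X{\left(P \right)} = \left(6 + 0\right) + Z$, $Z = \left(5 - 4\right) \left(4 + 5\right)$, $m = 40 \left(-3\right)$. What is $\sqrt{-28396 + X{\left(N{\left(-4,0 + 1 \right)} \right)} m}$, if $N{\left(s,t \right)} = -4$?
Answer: $2 i \sqrt{7549} \approx 173.77 i$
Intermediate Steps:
$m = -120$
$Z = 9$ ($Z = 1 \cdot 9 = 9$)
$X{\left(P \right)} = 15$ ($X{\left(P \right)} = \left(6 + 0\right) + 9 = 6 + 9 = 15$)
$\sqrt{-28396 + X{\left(N{\left(-4,0 + 1 \right)} \right)} m} = \sqrt{-28396 + 15 \left(-120\right)} = \sqrt{-28396 - 1800} = \sqrt{-30196} = 2 i \sqrt{7549}$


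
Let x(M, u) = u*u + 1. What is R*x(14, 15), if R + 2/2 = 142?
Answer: 31866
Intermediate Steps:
R = 141 (R = -1 + 142 = 141)
x(M, u) = 1 + u² (x(M, u) = u² + 1 = 1 + u²)
R*x(14, 15) = 141*(1 + 15²) = 141*(1 + 225) = 141*226 = 31866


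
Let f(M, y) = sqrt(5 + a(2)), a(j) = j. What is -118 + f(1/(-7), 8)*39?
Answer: -118 + 39*sqrt(7) ≈ -14.816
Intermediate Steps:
f(M, y) = sqrt(7) (f(M, y) = sqrt(5 + 2) = sqrt(7))
-118 + f(1/(-7), 8)*39 = -118 + sqrt(7)*39 = -118 + 39*sqrt(7)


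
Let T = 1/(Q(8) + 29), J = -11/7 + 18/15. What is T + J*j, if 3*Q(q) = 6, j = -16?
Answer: 6483/1085 ≈ 5.9751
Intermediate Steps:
Q(q) = 2 (Q(q) = (⅓)*6 = 2)
J = -13/35 (J = -11*⅐ + 18*(1/15) = -11/7 + 6/5 = -13/35 ≈ -0.37143)
T = 1/31 (T = 1/(2 + 29) = 1/31 ≈ 0.032258)
T + J*j = 1/31 - 13/35*(-16) = 1/31 + 208/35 = 6483/1085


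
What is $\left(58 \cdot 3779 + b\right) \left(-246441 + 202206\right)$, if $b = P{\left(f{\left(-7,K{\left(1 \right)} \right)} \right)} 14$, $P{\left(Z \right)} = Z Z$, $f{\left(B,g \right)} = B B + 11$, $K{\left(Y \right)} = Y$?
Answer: $-11924959770$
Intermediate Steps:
$f{\left(B,g \right)} = 11 + B^{2}$ ($f{\left(B,g \right)} = B^{2} + 11 = 11 + B^{2}$)
$P{\left(Z \right)} = Z^{2}$
$b = 50400$ ($b = \left(11 + \left(-7\right)^{2}\right)^{2} \cdot 14 = \left(11 + 49\right)^{2} \cdot 14 = 60^{2} \cdot 14 = 3600 \cdot 14 = 50400$)
$\left(58 \cdot 3779 + b\right) \left(-246441 + 202206\right) = \left(58 \cdot 3779 + 50400\right) \left(-246441 + 202206\right) = \left(219182 + 50400\right) \left(-44235\right) = 269582 \left(-44235\right) = -11924959770$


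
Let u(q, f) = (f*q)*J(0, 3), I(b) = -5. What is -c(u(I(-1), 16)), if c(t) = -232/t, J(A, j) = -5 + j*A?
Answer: 29/50 ≈ 0.58000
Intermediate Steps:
J(A, j) = -5 + A*j
u(q, f) = -5*f*q (u(q, f) = (f*q)*(-5 + 0*3) = (f*q)*(-5 + 0) = (f*q)*(-5) = -5*f*q)
-c(u(I(-1), 16)) = -(-232)/((-5*16*(-5))) = -(-232)/400 = -1*(-29/50) = 29/50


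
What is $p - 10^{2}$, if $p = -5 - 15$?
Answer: $-120$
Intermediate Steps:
$p = -20$ ($p = -5 - 15 = -20$)
$p - 10^{2} = -20 - 10^{2} = -20 - 100 = -120$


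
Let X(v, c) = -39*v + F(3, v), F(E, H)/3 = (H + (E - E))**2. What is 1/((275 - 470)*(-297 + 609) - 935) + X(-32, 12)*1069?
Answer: 285281891999/61775 ≈ 4.6181e+6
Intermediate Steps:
F(E, H) = 3*H**2 (F(E, H) = 3*(H + (E - E))**2 = 3*(H + 0)**2 = 3*H**2)
X(v, c) = -39*v + 3*v**2
1/((275 - 470)*(-297 + 609) - 935) + X(-32, 12)*1069 = 1/((275 - 470)*(-297 + 609) - 935) + (3*(-32)*(-13 - 32))*1069 = 1/(-195*312 - 935) + (3*(-32)*(-45))*1069 = 1/(-60840 - 935) + 4320*1069 = 1/(-61775) + 4618080 = -1/61775 + 4618080 = 285281891999/61775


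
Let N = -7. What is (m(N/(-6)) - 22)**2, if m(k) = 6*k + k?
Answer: 6889/36 ≈ 191.36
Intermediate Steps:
m(k) = 7*k
(m(N/(-6)) - 22)**2 = (7*(-7/(-6)) - 22)**2 = (7*(-7*(-1/6)) - 22)**2 = (7*(7/6) - 22)**2 = (49/6 - 22)**2 = (-83/6)**2 = 6889/36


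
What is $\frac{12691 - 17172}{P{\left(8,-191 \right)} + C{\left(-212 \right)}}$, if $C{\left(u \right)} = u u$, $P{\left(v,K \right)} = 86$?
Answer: $- \frac{4481}{45030} \approx -0.099511$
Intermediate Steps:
$C{\left(u \right)} = u^{2}$
$\frac{12691 - 17172}{P{\left(8,-191 \right)} + C{\left(-212 \right)}} = \frac{12691 - 17172}{86 + \left(-212\right)^{2}} = - \frac{4481}{86 + 44944} = - \frac{4481}{45030}$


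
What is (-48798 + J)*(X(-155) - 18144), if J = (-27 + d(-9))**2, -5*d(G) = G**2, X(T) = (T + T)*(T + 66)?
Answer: -11082935124/25 ≈ -4.4332e+8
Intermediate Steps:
X(T) = 2*T*(66 + T) (X(T) = (2*T)*(66 + T) = 2*T*(66 + T))
d(G) = -G**2/5
J = 46656/25 (J = (-27 - 1/5*(-9)**2)**2 = (-27 - 1/5*81)**2 = (-27 - 81/5)**2 = (-216/5)**2 = 46656/25 ≈ 1866.2)
(-48798 + J)*(X(-155) - 18144) = (-48798 + 46656/25)*(2*(-155)*(66 - 155) - 18144) = -1173294*(2*(-155)*(-89) - 18144)/25 = -1173294*(27590 - 18144)/25 = -1173294/25*9446 = -11082935124/25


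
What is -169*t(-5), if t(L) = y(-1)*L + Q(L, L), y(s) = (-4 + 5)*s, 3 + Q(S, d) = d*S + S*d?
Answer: -8788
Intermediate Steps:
Q(S, d) = -3 + 2*S*d (Q(S, d) = -3 + (d*S + S*d) = -3 + (S*d + S*d) = -3 + 2*S*d)
y(s) = s (y(s) = 1*s = s)
t(L) = -3 - L + 2*L² (t(L) = -L + (-3 + 2*L*L) = -L + (-3 + 2*L²) = -3 - L + 2*L²)
-169*t(-5) = -169*(-3 - 1*(-5) + 2*(-5)²) = -169*(-3 + 5 + 2*25) = -169*(-3 + 5 + 50) = -169*52 = -8788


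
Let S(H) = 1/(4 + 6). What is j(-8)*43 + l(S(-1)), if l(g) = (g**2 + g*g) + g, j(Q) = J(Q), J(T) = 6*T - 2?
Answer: -53747/25 ≈ -2149.9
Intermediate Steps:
J(T) = -2 + 6*T
j(Q) = -2 + 6*Q
S(H) = 1/10
l(g) = g + 2*g**2 (l(g) = (g**2 + g**2) + g = 2*g**2 + g = g + 2*g**2)
j(-8)*43 + l(S(-1)) = (-2 + 6*(-8))*43 + (1 + 2*(1/10))/10 = (-2 - 48)*43 + (1 + 1/5)/10 = -50*43 + (1/10)*(6/5) = -2150 + 3/25 = -53747/25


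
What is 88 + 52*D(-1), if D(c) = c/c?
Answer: 140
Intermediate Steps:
D(c) = 1
88 + 52*D(-1) = 88 + 52*1 = 88 + 52 = 140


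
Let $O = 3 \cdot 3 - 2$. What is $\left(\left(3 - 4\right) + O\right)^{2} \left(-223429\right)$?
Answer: $-8043444$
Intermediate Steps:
$O = 7$ ($O = 9 - 2 = 7$)
$\left(\left(3 - 4\right) + O\right)^{2} \left(-223429\right) = \left(\left(3 - 4\right) + 7\right)^{2} \left(-223429\right) = \left(-1 + 7\right)^{2} \left(-223429\right) = 6^{2} \left(-223429\right) = 36 \left(-223429\right) = -8043444$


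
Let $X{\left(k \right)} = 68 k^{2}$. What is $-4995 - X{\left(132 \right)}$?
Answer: $-1189827$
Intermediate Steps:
$-4995 - X{\left(132 \right)} = -4995 - 68 \cdot 132^{2} = -4995 - 68 \cdot 17424 = -4995 - 1184832 = -1189827$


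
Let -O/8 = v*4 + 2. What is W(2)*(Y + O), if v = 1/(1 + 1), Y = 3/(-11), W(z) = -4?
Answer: 1420/11 ≈ 129.09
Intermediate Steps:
Y = -3/11 (Y = 3*(-1/11) = -3/11 ≈ -0.27273)
v = 1/2 ≈ 0.50000
O = -32 (O = -8*((1/2)*4 + 2) = -8*(2 + 2) = -8*4 = -32)
W(2)*(Y + O) = -4*(-3/11 - 32) = -4*(-355/11) = 1420/11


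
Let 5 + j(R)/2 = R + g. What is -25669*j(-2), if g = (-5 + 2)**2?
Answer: -102676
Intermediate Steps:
g = 9 (g = (-3)**2 = 9)
j(R) = 8 + 2*R (j(R) = -10 + 2*(R + 9) = -10 + 2*(9 + R) = -10 + (18 + 2*R) = 8 + 2*R)
-25669*j(-2) = -25669*(8 + 2*(-2)) = -25669*(8 - 4) = -25669*4 = -102676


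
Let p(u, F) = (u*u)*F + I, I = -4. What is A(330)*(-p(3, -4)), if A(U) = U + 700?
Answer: 41200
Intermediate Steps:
p(u, F) = -4 + F*u**2 (p(u, F) = (u*u)*F - 4 = u**2*F - 4 = F*u**2 - 4 = -4 + F*u**2)
A(U) = 700 + U
A(330)*(-p(3, -4)) = (700 + 330)*(-(-4 - 4*3**2)) = 1030*(-(-4 - 4*9)) = 1030*(-(-4 - 36)) = 1030*(-1*(-40)) = 1030*40 = 41200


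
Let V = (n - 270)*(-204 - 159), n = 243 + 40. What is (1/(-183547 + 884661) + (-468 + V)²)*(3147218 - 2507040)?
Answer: 6037982986438196563/350557 ≈ 1.7224e+13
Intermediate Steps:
n = 283
V = -4719 (V = (283 - 270)*(-204 - 159) = 13*(-363) = -4719)
(1/(-183547 + 884661) + (-468 + V)²)*(3147218 - 2507040) = (1/(-183547 + 884661) + (-468 - 4719)²)*(3147218 - 2507040) = (1/701114 + (-5187)²)*640178 = (1/701114 + 26904969)*640178 = (18863450435467/701114)*640178 = 6037982986438196563/350557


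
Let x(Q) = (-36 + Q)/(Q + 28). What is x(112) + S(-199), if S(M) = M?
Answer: -6946/35 ≈ -198.46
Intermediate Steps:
x(Q) = (-36 + Q)/(28 + Q)
x(112) + S(-199) = (-36 + 112)/(28 + 112) - 199 = 76/140 - 199 = (1/140)*76 - 199 = 19/35 - 199 = -6946/35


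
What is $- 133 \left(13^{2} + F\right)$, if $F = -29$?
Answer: $-18620$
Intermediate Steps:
$- 133 \left(13^{2} + F\right) = - 133 \left(13^{2} - 29\right) = - 133 \left(169 - 29\right) = \left(-133\right) 140 = -18620$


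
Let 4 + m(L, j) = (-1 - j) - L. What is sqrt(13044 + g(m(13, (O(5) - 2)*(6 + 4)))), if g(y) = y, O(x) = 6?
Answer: sqrt(12986) ≈ 113.96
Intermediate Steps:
m(L, j) = -5 - L - j (m(L, j) = -4 + ((-1 - j) - L) = -4 + (-1 - L - j) = -5 - L - j)
sqrt(13044 + g(m(13, (O(5) - 2)*(6 + 4)))) = sqrt(13044 + (-5 - 1*13 - (6 - 2)*(6 + 4))) = sqrt(13044 + (-5 - 13 - 4*10)) = sqrt(13044 + (-5 - 13 - 1*40)) = sqrt(13044 + (-5 - 13 - 40)) = sqrt(13044 - 58) = sqrt(12986)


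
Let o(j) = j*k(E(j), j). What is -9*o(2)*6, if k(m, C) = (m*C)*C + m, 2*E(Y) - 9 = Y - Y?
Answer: -2430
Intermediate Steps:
E(Y) = 9/2 (E(Y) = 9/2 + (Y - Y)/2 = 9/2 + (1/2)*0 = 9/2 + 0 = 9/2)
k(m, C) = m + m*C**2 (k(m, C) = (C*m)*C + m = m*C**2 + m = m + m*C**2)
o(j) = j*(9/2 + 9*j**2/2) (o(j) = j*(9*(1 + j**2)/2) = j*(9/2 + 9*j**2/2))
-9*o(2)*6 = -81*2*(1 + 2**2)/2*6 = -81*2*(1 + 4)/2*6 = -81*2*5/2*6 = -9*45*6 = -405*6 = -2430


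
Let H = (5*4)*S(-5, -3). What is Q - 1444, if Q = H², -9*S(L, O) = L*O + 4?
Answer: 27436/81 ≈ 338.72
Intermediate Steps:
S(L, O) = -4/9 - L*O/9 (S(L, O) = -(L*O + 4)/9 = -(4 + L*O)/9 = -4/9 - L*O/9)
H = -380/9 (H = (5*4)*(-4/9 - ⅑*(-5)*(-3)) = 20*(-4/9 - 5/3) = 20*(-19/9) = -380/9 ≈ -42.222)
Q = 144400/81 (Q = (-380/9)² = 144400/81 ≈ 1782.7)
Q - 1444 = 144400/81 - 1444 = 27436/81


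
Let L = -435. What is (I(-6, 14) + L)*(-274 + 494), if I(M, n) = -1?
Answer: -95920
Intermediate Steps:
(I(-6, 14) + L)*(-274 + 494) = (-1 - 435)*(-274 + 494) = -436*220 = -95920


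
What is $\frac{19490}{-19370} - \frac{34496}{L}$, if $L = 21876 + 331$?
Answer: $- \frac{110100195}{43014959} \approx -2.5596$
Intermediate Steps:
$L = 22207$
$\frac{19490}{-19370} - \frac{34496}{L} = \frac{19490}{-19370} - \frac{34496}{22207} = 19490 \left(- \frac{1}{19370}\right) - \frac{34496}{22207} = - \frac{1949}{1937} - \frac{34496}{22207} = - \frac{110100195}{43014959}$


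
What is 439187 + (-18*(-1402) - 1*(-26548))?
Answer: 490971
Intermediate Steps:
439187 + (-18*(-1402) - 1*(-26548)) = 439187 + (25236 + 26548) = 439187 + 51784 = 490971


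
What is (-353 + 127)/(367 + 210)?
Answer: -226/577 ≈ -0.39168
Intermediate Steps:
(-353 + 127)/(367 + 210) = -226/577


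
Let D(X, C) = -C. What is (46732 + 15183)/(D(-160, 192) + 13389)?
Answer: 61915/13197 ≈ 4.6916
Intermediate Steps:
(46732 + 15183)/(D(-160, 192) + 13389) = (46732 + 15183)/(-1*192 + 13389) = 61915/(-192 + 13389) = 61915/13197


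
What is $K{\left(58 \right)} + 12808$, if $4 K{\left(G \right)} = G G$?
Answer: $13649$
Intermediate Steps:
$K{\left(G \right)} = \frac{G^{2}}{4}$ ($K{\left(G \right)} = \frac{G G}{4} = \frac{G^{2}}{4}$)
$K{\left(58 \right)} + 12808 = \frac{58^{2}}{4} + 12808 = \frac{1}{4} \cdot 3364 + 12808 = 841 + 12808 = 13649$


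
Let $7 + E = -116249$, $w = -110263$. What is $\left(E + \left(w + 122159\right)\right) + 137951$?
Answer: $33591$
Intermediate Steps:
$E = -116256$ ($E = -7 - 116249 = -116256$)
$\left(E + \left(w + 122159\right)\right) + 137951 = \left(-116256 + \left(-110263 + 122159\right)\right) + 137951 = \left(-116256 + 11896\right) + 137951 = -104360 + 137951 = 33591$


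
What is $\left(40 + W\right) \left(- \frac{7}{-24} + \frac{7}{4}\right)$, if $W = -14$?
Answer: $\frac{637}{12} \approx 53.083$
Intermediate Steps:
$\left(40 + W\right) \left(- \frac{7}{-24} + \frac{7}{4}\right) = \left(40 - 14\right) \left(- \frac{7}{-24} + \frac{7}{4}\right) = 26 \left(\left(-7\right) \left(- \frac{1}{24}\right) + 7 \cdot \frac{1}{4}\right) = 26 \left(\frac{7}{24} + \frac{7}{4}\right) = 26 \cdot \frac{49}{24} = \frac{637}{12}$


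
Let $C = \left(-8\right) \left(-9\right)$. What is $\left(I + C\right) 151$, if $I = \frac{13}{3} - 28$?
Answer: $\frac{21895}{3} \approx 7298.3$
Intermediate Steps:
$C = 72$
$I = - \frac{71}{3}$ ($I = 13 \cdot \frac{1}{3} - 28 = \frac{13}{3} - 28 = - \frac{71}{3} \approx -23.667$)
$\left(I + C\right) 151 = \left(- \frac{71}{3} + 72\right) 151 = \frac{145}{3} \cdot 151 = \frac{21895}{3}$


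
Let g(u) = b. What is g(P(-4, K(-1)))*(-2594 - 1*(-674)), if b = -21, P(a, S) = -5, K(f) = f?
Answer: 40320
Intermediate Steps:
g(u) = -21
g(P(-4, K(-1)))*(-2594 - 1*(-674)) = -21*(-2594 - 1*(-674)) = -21*(-2594 + 674) = -21*(-1920) = 40320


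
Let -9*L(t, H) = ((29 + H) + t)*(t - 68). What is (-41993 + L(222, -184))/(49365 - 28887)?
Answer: -388255/184302 ≈ -2.1066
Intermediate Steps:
L(t, H) = -(-68 + t)*(29 + H + t)/9 (L(t, H) = -((29 + H) + t)*(t - 68)/9 = -(29 + H + t)*(-68 + t)/9 = -(-68 + t)*(29 + H + t)/9)
(-41993 + L(222, -184))/(49365 - 28887) = (-41993 + (1972/9 - ⅑*222² + (13/3)*222 + (68/9)*(-184) - ⅑*(-184)*222))/(49365 - 28887) = (-41993 + (1972/9 - ⅑*49284 + 962 - 12512/9 + 13616/3))/20478 = (-41993 + (1972/9 - 5476 + 962 - 12512/9 + 13616/3))*(1/20478) = (-41993 - 10318/9)*(1/20478) = -388255/9*1/20478 = -388255/184302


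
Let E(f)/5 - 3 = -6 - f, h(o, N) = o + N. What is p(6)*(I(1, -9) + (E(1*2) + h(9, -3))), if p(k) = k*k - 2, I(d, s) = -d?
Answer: -680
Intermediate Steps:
h(o, N) = N + o
E(f) = -15 - 5*f (E(f) = 15 + 5*(-6 - f) = 15 + (-30 - 5*f) = -15 - 5*f)
p(k) = -2 + k**2 (p(k) = k**2 - 2 = -2 + k**2)
p(6)*(I(1, -9) + (E(1*2) + h(9, -3))) = (-2 + 6**2)*(-1*1 + ((-15 - 5*2) + (-3 + 9))) = (-2 + 36)*(-1 + ((-15 - 5*2) + 6)) = 34*(-1 + ((-15 - 10) + 6)) = 34*(-1 + (-25 + 6)) = 34*(-1 - 19) = 34*(-20) = -680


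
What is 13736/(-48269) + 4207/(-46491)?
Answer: -841668059/2244074079 ≈ -0.37506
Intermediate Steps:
13736/(-48269) + 4207/(-46491) = 13736*(-1/48269) + 4207*(-1/46491) = -13736/48269 - 4207/46491 = -841668059/2244074079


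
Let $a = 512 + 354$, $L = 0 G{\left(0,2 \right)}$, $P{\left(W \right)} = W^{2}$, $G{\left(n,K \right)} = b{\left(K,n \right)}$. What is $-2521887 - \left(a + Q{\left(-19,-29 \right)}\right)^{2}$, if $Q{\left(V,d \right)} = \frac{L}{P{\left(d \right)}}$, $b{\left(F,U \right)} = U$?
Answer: $-3271843$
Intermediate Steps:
$G{\left(n,K \right)} = n$
$L = 0$ ($L = 0 \cdot 0 = 0$)
$a = 866$
$Q{\left(V,d \right)} = 0$ ($Q{\left(V,d \right)} = \frac{0}{d^{2}} = 0$)
$-2521887 - \left(a + Q{\left(-19,-29 \right)}\right)^{2} = -2521887 - \left(866 + 0\right)^{2} = -2521887 - 866^{2} = -2521887 - 749956 = -3271843$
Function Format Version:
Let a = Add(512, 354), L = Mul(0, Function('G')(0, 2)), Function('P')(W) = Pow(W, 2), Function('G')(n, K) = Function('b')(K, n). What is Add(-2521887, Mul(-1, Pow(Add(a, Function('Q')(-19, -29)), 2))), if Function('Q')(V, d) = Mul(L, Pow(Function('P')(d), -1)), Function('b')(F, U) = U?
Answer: -3271843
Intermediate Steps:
Function('G')(n, K) = n
L = 0 (L = Mul(0, 0) = 0)
a = 866
Function('Q')(V, d) = 0 (Function('Q')(V, d) = Mul(0, Pow(Pow(d, 2), -1)) = Mul(0, Pow(d, -2)) = 0)
Add(-2521887, Mul(-1, Pow(Add(a, Function('Q')(-19, -29)), 2))) = Add(-2521887, Mul(-1, Pow(Add(866, 0), 2))) = Add(-2521887, Mul(-1, Pow(866, 2))) = Add(-2521887, Mul(-1, 749956)) = Add(-2521887, -749956) = -3271843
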